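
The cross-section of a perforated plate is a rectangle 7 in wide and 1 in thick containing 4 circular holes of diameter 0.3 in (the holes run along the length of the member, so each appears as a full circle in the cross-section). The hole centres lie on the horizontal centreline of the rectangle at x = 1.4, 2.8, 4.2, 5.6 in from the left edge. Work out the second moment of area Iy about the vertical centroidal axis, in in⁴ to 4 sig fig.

Break the section into simple shapes (no overlaps), measuring from the bottom-left corner of the bounding box.
Plate: 7 × 1, A = 7 in², x = 3.5 in, Ī = 28.5833 in⁴.
Hole 1 (subtracted): ⌀0.3, A = 0.0706858 in², x = 1.4 in, Ī = 0.000397608 in⁴.
Hole 2 (subtracted): ⌀0.3, A = 0.0706858 in², x = 2.8 in, Ī = 0.000397608 in⁴.
Hole 3 (subtracted): ⌀0.3, A = 0.0706858 in², x = 4.2 in, Ī = 0.000397608 in⁴.
Hole 4 (subtracted): ⌀0.3, A = 0.0706858 in², x = 5.6 in, Ī = 0.000397608 in⁴.
By symmetry the centroid is at mid-width, x̄ = 3.5 in.
Transfer each piece to the vertical centroidal axis using Ī + A·d² with d = x − 3.5:
  plate: d = 0 in → contributes +28.5833 in⁴
  hole 1: d = -2.1 in → contributes −0.312122 in⁴
  hole 2: d = -0.7 in → contributes −0.0350337 in⁴
  hole 3: d = 0.7 in → contributes −0.0350337 in⁴
  hole 4: d = 2.1 in → contributes −0.312122 in⁴
Total I = 27.889 in⁴.

Iy ≈ 27.89 in⁴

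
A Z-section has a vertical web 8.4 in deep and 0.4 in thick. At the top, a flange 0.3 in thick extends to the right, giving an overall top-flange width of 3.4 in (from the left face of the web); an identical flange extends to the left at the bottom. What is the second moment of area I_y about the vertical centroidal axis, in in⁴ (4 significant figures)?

Split into non-overlapping primitives; take the origin at the lower-left of the bounding box.
Web: 0.4 × 8.4, A = 3.36 in², x = 3.2 in, Ī = 0.0448 in⁴.
Top flange (beyond web): 3 × 0.3, A = 0.9 in², x = 4.9 in, Ī = 0.675 in⁴.
Bottom flange (beyond web): 3 × 0.3, A = 0.9 in², x = 1.5 in, Ī = 0.675 in⁴.
Centroid: x̄ = ΣA·x / ΣA = 3.2 in.
Transfer each piece to the vertical centroidal axis using Ī + A·d² with d = x − 3.2:
  web: d = 0 in → contributes +0.0448 in⁴
  top flange (beyond web): d = 1.7 in → contributes +3.276 in⁴
  bottom flange (beyond web): d = -1.7 in → contributes +3.276 in⁴
Total I = 6.5968 in⁴.

I_y ≈ 6.597 in⁴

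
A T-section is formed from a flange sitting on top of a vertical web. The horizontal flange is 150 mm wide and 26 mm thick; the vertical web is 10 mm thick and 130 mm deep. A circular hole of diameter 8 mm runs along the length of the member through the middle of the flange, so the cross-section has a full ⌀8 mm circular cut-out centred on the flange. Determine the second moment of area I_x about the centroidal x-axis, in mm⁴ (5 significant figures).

Decompose the section into non-overlapping parts with the origin at the bottom-left of its bounding rectangle.
Flange: 150 × 26, A = 3 900 mm², y = 143 mm, Ī = 219 700 mm⁴.
Web: 10 × 130, A = 1 300 mm², y = 65 mm, Ī = 1 830 833 mm⁴.
Hole (subtracted): ⌀8, A = 50.26548 mm², y = 143 mm, Ī = 201.0619 mm⁴.
Centroid: ȳ = ΣA·y / ΣA = 123.3097 mm.
Transfer each piece to the centroidal x-axis using Ī + A·d² with d = y − 123.3097:
  flange: d = 19.69034 mm → contributes +1 731 766 mm⁴
  web: d = -58.30966 mm → contributes +6 250 855 mm⁴
  hole: d = 19.69034 mm → contributes −19689.46 mm⁴
Total I = 7 962 932 mm⁴.

I_x ≈ 7.9629 × 10⁶ mm⁴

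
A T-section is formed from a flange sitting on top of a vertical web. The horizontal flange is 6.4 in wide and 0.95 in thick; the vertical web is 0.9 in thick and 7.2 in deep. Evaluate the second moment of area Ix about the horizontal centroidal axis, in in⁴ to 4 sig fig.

Ix ≈ 80.54 in⁴

Break the section into simple shapes (no overlaps), measuring from the bottom-left corner of the bounding box.
Flange: 6.4 × 0.95, A = 6.08 in², y = 7.675 in, Ī = 0.457267 in⁴.
Web: 0.9 × 7.2, A = 6.48 in², y = 3.6 in, Ī = 27.9936 in⁴.
Centroid: ȳ = ΣA·y / ΣA = 5.57261 in.
Transfer each piece to the horizontal centroidal axis using Ī + A·d² with d = y − 5.57261:
  flange: d = 2.10239 in → contributes +27.3311 in⁴
  web: d = -1.97261 in → contributes +53.2086 in⁴
Total I = 80.5396 in⁴.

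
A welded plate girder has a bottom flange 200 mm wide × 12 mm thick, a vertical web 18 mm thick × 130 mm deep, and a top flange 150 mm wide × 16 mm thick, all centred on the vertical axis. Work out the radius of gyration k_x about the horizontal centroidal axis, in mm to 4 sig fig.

k_x ≈ 62.91 mm

Split into non-overlapping primitives; take the origin at the lower-left of the bounding box.
Bottom plate: 200 × 12, A = 2 400 mm², y = 6 mm, Ī = 28 800 mm⁴.
Web plate: 18 × 130, A = 2 340 mm², y = 77 mm, Ī = 3 295 500 mm⁴.
Top plate: 150 × 16, A = 2 400 mm², y = 150 mm, Ī = 51 200 mm⁴.
Centroid: ȳ = ΣA·y / ΣA = 77.6723 mm.
Transfer each piece to the horizontal centroidal axis using Ī + A·d² with d = y − 77.6723:
  bottom plate: d = -71.6723 mm → contributes +12 357 394 mm⁴
  web plate: d = -0.672269 mm → contributes +3 296 558 mm⁴
  top plate: d = 72.3277 mm → contributes +12 606 322 mm⁴
Total I = 28 260 273 mm⁴.
Radius of gyration: k = √(I/A) = √(28 260 273 / 7 140) = 62.9128 mm.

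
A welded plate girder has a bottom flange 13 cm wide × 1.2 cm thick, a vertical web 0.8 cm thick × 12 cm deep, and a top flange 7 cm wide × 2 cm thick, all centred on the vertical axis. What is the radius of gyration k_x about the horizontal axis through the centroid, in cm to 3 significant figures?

Treat the section as a set of non-overlapping primitives; coordinates are from the bounding-box lower-left.
Bottom plate: 13 × 1.2, A = 15.6 cm², y = 0.6 cm, Ī = 1.872 cm⁴.
Web plate: 0.8 × 12, A = 9.6 cm², y = 7.2 cm, Ī = 115.2 cm⁴.
Top plate: 7 × 2, A = 14 cm², y = 14.2 cm, Ī = 4.6667 cm⁴.
Centroid: ȳ = ΣA·y / ΣA = 7.0735 cm.
Transfer each piece to the horizontal axis through the centroid using Ī + A·d² with d = y − 7.0735:
  bottom plate: d = -6.4735 cm → contributes +655.6 cm⁴
  web plate: d = 0.12653 cm → contributes +115.35 cm⁴
  top plate: d = 7.1265 cm → contributes +715.69 cm⁴
Total I = 1486.6 cm⁴.
Radius of gyration: k = √(I/A) = √(1486.6 / 39.2) = 6.1583 cm.

k_x ≈ 6.16 cm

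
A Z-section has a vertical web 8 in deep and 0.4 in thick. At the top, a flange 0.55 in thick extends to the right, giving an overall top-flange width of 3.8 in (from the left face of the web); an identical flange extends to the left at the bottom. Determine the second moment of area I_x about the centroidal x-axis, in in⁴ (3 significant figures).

I_x ≈ 69.1 in⁴

Treat the section as a set of non-overlapping primitives; coordinates are from the bounding-box lower-left.
Web: 0.4 × 8, A = 3.2 in², y = 4 in, Ī = 17.067 in⁴.
Top flange (beyond web): 3.4 × 0.55, A = 1.87 in², y = 7.725 in, Ī = 0.04714 in⁴.
Bottom flange (beyond web): 3.4 × 0.55, A = 1.87 in², y = 0.275 in, Ī = 0.04714 in⁴.
Centroid: ȳ = ΣA·y / ΣA = 4 in.
Transfer each piece to the centroidal x-axis using Ī + A·d² with d = y − 4:
  web: d = 0 in → contributes +17.067 in⁴
  top flange (beyond web): d = 3.725 in → contributes +25.995 in⁴
  bottom flange (beyond web): d = -3.725 in → contributes +25.995 in⁴
Total I = 69.056 in⁴.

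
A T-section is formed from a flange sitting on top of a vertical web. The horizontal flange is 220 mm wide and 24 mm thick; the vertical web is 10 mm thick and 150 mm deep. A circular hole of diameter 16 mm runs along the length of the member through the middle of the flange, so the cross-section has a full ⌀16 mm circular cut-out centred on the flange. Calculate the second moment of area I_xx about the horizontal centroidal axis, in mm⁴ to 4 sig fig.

I_xx ≈ 1.183 × 10⁷ mm⁴

Decompose the section into non-overlapping parts with the origin at the bottom-left of its bounding rectangle.
Flange: 220 × 24, A = 5 280 mm², y = 162 mm, Ī = 253 440 mm⁴.
Web: 10 × 150, A = 1 500 mm², y = 75 mm, Ī = 2 812 500 mm⁴.
Hole (subtracted): ⌀16, A = 201.062 mm², y = 162 mm, Ī = 3216.99 mm⁴.
Centroid: ȳ = ΣA·y / ΣA = 142.164 mm.
Transfer each piece to the horizontal centroidal axis using Ī + A·d² with d = y − 142.164:
  flange: d = 19.836 mm → contributes +2 330 951 mm⁴
  web: d = -67.164 mm → contributes +9 578 999 mm⁴
  hole: d = 19.836 mm → contributes −82328.4 mm⁴
Total I = 11 827 621 mm⁴.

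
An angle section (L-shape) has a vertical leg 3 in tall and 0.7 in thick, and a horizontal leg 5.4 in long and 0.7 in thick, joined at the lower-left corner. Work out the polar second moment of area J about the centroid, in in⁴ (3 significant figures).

Decompose the section into non-overlapping parts with the origin at the bottom-left of its bounding rectangle.
Vertical leg: 0.7 × 3, A = 2.1 in², y = 1.5 in, Ī = 1.575 in⁴.
Horizontal leg (remainder): 4.7 × 0.7, A = 3.29 in², y = 0.35 in, Ī = 0.13434 in⁴.
Centroid: ȳ = ΣA·y / ΣA = 0.79805 in.
Transfer each piece to the centroidal x-axis using Ī + A·d² with d = y − 0.79805:
  vertical leg: d = 0.70195 in → contributes +2.6097 in⁴
  horizontal leg (remainder): d = -0.44805 in → contributes +0.79481 in⁴
Total I = 3.4045 in⁴.
For the y-axis: x̄ = 1.9981 in.
Repeating about the centroidal y-axis gives I_y = 15.487 in⁴.
Polar second moment: J = I_x + I_y = 18.891 in⁴.

J ≈ 18.9 in⁴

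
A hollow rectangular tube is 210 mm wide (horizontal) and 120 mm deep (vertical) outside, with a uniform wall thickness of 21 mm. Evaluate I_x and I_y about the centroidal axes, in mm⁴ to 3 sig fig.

Split into non-overlapping primitives; take the origin at the lower-left of the bounding box.
Outer rectangle: 210 × 120, A = 25 200 mm², y = 60 mm, Ī = 30 240 000 mm⁴.
Inner void (subtracted): 168 × 78, A = 13 104 mm², y = 60 mm, Ī = 6 643 728 mm⁴.
By symmetry the centroid is at mid-height, ȳ = 60 mm.
All pieces are centred on the centroidal x-axis, so I = ΣĪ (holes subtracted) = 23 596 272 mm⁴.
Repeating about the centroidal y-axis gives I_y = 61 789 392 mm⁴.

I_x ≈ 2.36 × 10⁷ mm⁴, I_y ≈ 6.18 × 10⁷ mm⁴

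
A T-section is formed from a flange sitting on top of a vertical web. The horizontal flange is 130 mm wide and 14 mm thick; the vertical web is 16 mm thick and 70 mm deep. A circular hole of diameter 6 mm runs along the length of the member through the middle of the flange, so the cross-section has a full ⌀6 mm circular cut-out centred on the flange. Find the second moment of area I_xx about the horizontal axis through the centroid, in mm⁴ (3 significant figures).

Split into non-overlapping primitives; take the origin at the lower-left of the bounding box.
Flange: 130 × 14, A = 1 820 mm², y = 77 mm, Ī = 29 727 mm⁴.
Web: 16 × 70, A = 1 120 mm², y = 35 mm, Ī = 457 333 mm⁴.
Hole (subtracted): ⌀6, A = 28.274 mm², y = 77 mm, Ī = 63.617 mm⁴.
Centroid: ȳ = ΣA·y / ΣA = 60.845 mm.
Transfer each piece to the horizontal axis through the centroid using Ī + A·d² with d = y − 60.845:
  flange: d = 16.155 mm → contributes +504 739 mm⁴
  web: d = -25.845 mm → contributes +1 205 432 mm⁴
  hole: d = 16.155 mm → contributes −7443.1 mm⁴
Total I = 1 702 728 mm⁴.

I_xx ≈ 1.70 × 10⁶ mm⁴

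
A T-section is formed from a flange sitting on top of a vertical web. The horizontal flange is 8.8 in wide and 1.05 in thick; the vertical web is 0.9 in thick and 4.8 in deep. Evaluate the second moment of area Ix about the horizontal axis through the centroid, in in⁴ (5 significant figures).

Ix ≈ 34.329 in⁴

Split into non-overlapping primitives; take the origin at the lower-left of the bounding box.
Flange: 8.8 × 1.05, A = 9.24 in², y = 5.325 in, Ī = 0.848925 in⁴.
Web: 0.9 × 4.8, A = 4.32 in², y = 2.4 in, Ī = 8.2944 in⁴.
Centroid: ȳ = ΣA·y / ΣA = 4.393142 in.
Transfer each piece to the horizontal axis through the centroid using Ī + A·d² with d = y − 4.393142:
  flange: d = 0.9318584 in → contributes +8.872572 in⁴
  web: d = -1.993142 in → contributes +25.45609 in⁴
Total I = 34.32866 in⁴.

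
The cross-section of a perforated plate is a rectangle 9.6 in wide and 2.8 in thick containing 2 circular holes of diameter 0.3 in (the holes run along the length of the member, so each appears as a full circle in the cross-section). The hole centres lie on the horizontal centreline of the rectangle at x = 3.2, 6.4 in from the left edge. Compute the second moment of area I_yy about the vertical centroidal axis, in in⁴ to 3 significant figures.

Split into non-overlapping primitives; take the origin at the lower-left of the bounding box.
Plate: 9.6 × 2.8, A = 26.88 in², x = 4.8 in, Ī = 206.44 in⁴.
Hole 1 (subtracted): ⌀0.3, A = 0.070686 in², x = 3.2 in, Ī = 0.00039761 in⁴.
Hole 2 (subtracted): ⌀0.3, A = 0.070686 in², x = 6.4 in, Ī = 0.00039761 in⁴.
By symmetry the centroid is at mid-width, x̄ = 4.8 in.
Transfer each piece to the vertical centroidal axis using Ī + A·d² with d = x − 4.8:
  plate: d = 0 in → contributes +206.44 in⁴
  hole 1: d = -1.6 in → contributes −0.18135 in⁴
  hole 2: d = 1.6 in → contributes −0.18135 in⁴
Total I = 206.08 in⁴.

I_yy ≈ 206 in⁴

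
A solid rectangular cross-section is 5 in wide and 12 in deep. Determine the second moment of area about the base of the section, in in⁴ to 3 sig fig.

The section: 5 × 12, A = 60 in², y = 6 in, Ī = 720 in⁴.
Transfer it to the bottom edge using Ī + A·d² with d = y − 0:
  the section: d = 6 in → contributes +2 880 in⁴
Total I = 2 880 in⁴.

I_base ≈ 2880 in⁴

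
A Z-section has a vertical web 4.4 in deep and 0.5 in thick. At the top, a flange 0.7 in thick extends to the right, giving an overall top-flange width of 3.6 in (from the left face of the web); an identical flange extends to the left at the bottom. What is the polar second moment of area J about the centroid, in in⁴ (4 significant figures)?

Treat the section as a set of non-overlapping primitives; coordinates are from the bounding-box lower-left.
Web: 0.5 × 4.4, A = 2.2 in², y = 2.2 in, Ī = 3.54933 in⁴.
Top flange (beyond web): 3.1 × 0.7, A = 2.17 in², y = 4.05 in, Ī = 0.0886083 in⁴.
Bottom flange (beyond web): 3.1 × 0.7, A = 2.17 in², y = 0.35 in, Ī = 0.0886083 in⁴.
Centroid: ȳ = ΣA·y / ΣA = 2.2 in.
Transfer each piece to the centroidal x-axis using Ī + A·d² with d = y − 2.2:
  web: d = 0 in → contributes +3.54933 in⁴
  top flange (beyond web): d = 1.85 in → contributes +7.51543 in⁴
  bottom flange (beyond web): d = -1.85 in → contributes +7.51543 in⁴
Total I = 18.5802 in⁴.
For the y-axis: x̄ = 3.35 in.
Repeating about the centroidal y-axis gives I_y = 17.5831 in⁴.
Polar second moment: J = I_x + I_y = 36.1633 in⁴.

J ≈ 36.16 in⁴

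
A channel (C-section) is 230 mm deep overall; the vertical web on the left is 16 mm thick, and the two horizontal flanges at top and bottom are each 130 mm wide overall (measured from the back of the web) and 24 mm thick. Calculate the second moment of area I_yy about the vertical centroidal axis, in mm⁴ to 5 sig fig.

I_yy ≈ 1.5301 × 10⁷ mm⁴

Split into non-overlapping primitives; take the origin at the lower-left of the bounding box.
Web: 16 × 230, A = 3 680 mm², x = 8 mm, Ī = 78506.67 mm⁴.
Top flange (beyond web): 114 × 24, A = 2 736 mm², x = 73 mm, Ī = 2 963 088 mm⁴.
Bottom flange (beyond web): 114 × 24, A = 2 736 mm², x = 73 mm, Ī = 2 963 088 mm⁴.
Centroid: x̄ = ΣA·x / ΣA = 46.86364 mm.
Transfer each piece to the vertical centroidal axis using Ī + A·d² with d = x − 46.86364:
  web: d = -38.86364 mm → contributes +5 636 713 mm⁴
  top flange (beyond web): d = 26.13636 mm → contributes +4 832 076 mm⁴
  bottom flange (beyond web): d = 26.13636 mm → contributes +4 832 076 mm⁴
Total I = 15 300 864 mm⁴.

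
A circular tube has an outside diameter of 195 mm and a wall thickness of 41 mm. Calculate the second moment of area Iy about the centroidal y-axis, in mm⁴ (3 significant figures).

Iy ≈ 6.30 × 10⁷ mm⁴

Break the section into simple shapes (no overlaps), measuring from the bottom-left corner of the bounding box.
Outer circle: ⌀195, A = 29 865 mm², x = 97.5 mm, Ī = 70 975 481 mm⁴.
Bore (subtracted): ⌀113, A = 10 029 mm², x = 97.5 mm, Ī = 8 003 569 mm⁴.
By symmetry the centroid is at mid-width, x̄ = 97.5 mm.
All pieces are centred on the centroidal y-axis, so I = ΣĪ (holes subtracted) = 62 971 912 mm⁴.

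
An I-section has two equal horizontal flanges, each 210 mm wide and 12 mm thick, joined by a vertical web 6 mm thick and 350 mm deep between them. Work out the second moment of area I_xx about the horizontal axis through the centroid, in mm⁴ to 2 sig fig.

I_xx ≈ 1.9 × 10⁸ mm⁴

Decompose the section into non-overlapping parts with the origin at the bottom-left of its bounding rectangle.
Bottom flange: 210 × 12, A = 2 520 mm², y = 6 mm, Ī = 30 240 mm⁴.
Web: 6 × 350, A = 2 100 mm², y = 187 mm, Ī = 21 437 500 mm⁴.
Top flange: 210 × 12, A = 2 520 mm², y = 368 mm, Ī = 30 240 mm⁴.
By symmetry the centroid is at mid-height, ȳ = 187 mm.
Transfer each piece to the horizontal axis through the centroid using Ī + A·d² with d = y − 187:
  bottom flange: d = -181 mm → contributes +82 587 960 mm⁴
  web: d = 0 mm → contributes +21 437 500 mm⁴
  top flange: d = 181 mm → contributes +82 587 960 mm⁴
Total I = 186 613 420 mm⁴.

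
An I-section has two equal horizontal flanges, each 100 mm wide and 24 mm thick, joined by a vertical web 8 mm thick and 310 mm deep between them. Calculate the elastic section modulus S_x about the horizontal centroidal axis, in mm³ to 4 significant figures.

S_x ≈ 8.601 × 10⁵ mm³

Treat the section as a set of non-overlapping primitives; coordinates are from the bounding-box lower-left.
Bottom flange: 100 × 24, A = 2 400 mm², y = 12 mm, Ī = 115 200 mm⁴.
Web: 8 × 310, A = 2 480 mm², y = 179 mm, Ī = 19 860 667 mm⁴.
Top flange: 100 × 24, A = 2 400 mm², y = 346 mm, Ī = 115 200 mm⁴.
By symmetry the centroid is at mid-height, ȳ = 179 mm.
Transfer each piece to the horizontal centroidal axis using Ī + A·d² with d = y − 179:
  bottom flange: d = -167 mm → contributes +67 048 800 mm⁴
  web: d = 0 mm → contributes +19 860 667 mm⁴
  top flange: d = 167 mm → contributes +67 048 800 mm⁴
Total I = 153 958 267 mm⁴.
Extreme fibre distance c = 179 mm; S = I/c = 860 102 mm³.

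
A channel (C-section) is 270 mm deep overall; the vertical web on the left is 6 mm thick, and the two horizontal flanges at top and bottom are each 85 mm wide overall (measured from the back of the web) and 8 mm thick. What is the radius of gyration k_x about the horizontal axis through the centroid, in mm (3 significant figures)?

Break the section into simple shapes (no overlaps), measuring from the bottom-left corner of the bounding box.
Web: 6 × 270, A = 1 620 mm², y = 135 mm, Ī = 9 841 500 mm⁴.
Top flange (beyond web): 79 × 8, A = 632 mm², y = 266 mm, Ī = 3370.7 mm⁴.
Bottom flange (beyond web): 79 × 8, A = 632 mm², y = 4 mm, Ī = 3370.7 mm⁴.
By symmetry the centroid is at mid-height, ȳ = 135 mm.
Transfer each piece to the horizontal axis through the centroid using Ī + A·d² with d = y − 135:
  web: d = 0 mm → contributes +9 841 500 mm⁴
  top flange (beyond web): d = 131 mm → contributes +10 849 123 mm⁴
  bottom flange (beyond web): d = -131 mm → contributes +10 849 123 mm⁴
Total I = 31 539 745 mm⁴.
Radius of gyration: k = √(I/A) = √(31 539 745 / 2 884) = 104.58 mm.

k_x ≈ 105 mm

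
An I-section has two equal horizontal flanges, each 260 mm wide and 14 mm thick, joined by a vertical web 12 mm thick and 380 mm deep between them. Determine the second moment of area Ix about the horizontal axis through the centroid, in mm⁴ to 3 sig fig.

Ix ≈ 3.38 × 10⁸ mm⁴

Treat the section as a set of non-overlapping primitives; coordinates are from the bounding-box lower-left.
Bottom flange: 260 × 14, A = 3 640 mm², y = 7 mm, Ī = 59 453 mm⁴.
Web: 12 × 380, A = 4 560 mm², y = 204 mm, Ī = 54 872 000 mm⁴.
Top flange: 260 × 14, A = 3 640 mm², y = 401 mm, Ī = 59 453 mm⁴.
By symmetry the centroid is at mid-height, ȳ = 204 mm.
Transfer each piece to the horizontal axis through the centroid using Ī + A·d² with d = y − 204:
  bottom flange: d = -197 mm → contributes +141 324 213 mm⁴
  web: d = 0 mm → contributes +54 872 000 mm⁴
  top flange: d = 197 mm → contributes +141 324 213 mm⁴
Total I = 337 520 427 mm⁴.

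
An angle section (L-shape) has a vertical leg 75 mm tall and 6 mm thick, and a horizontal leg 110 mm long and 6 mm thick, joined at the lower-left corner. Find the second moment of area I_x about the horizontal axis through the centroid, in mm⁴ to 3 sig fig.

I_x ≈ 5.24 × 10⁵ mm⁴

Decompose the section into non-overlapping parts with the origin at the bottom-left of its bounding rectangle.
Vertical leg: 6 × 75, A = 450 mm², y = 37.5 mm, Ī = 210 938 mm⁴.
Horizontal leg (remainder): 104 × 6, A = 624 mm², y = 3 mm, Ī = 1 872 mm⁴.
Centroid: ȳ = ΣA·y / ΣA = 17.455 mm.
Transfer each piece to the horizontal axis through the centroid using Ī + A·d² with d = y − 17.455:
  vertical leg: d = 20.045 mm → contributes +391 743 mm⁴
  horizontal leg (remainder): d = -14.455 mm → contributes +132 260 mm⁴
Total I = 524 003 mm⁴.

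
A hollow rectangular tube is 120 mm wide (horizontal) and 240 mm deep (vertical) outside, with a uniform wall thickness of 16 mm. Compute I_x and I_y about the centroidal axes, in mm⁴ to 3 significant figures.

I_x ≈ 7.22 × 10⁷ mm⁴, I_y ≈ 2.27 × 10⁷ mm⁴

Treat the section as a set of non-overlapping primitives; coordinates are from the bounding-box lower-left.
Outer rectangle: 120 × 240, A = 28 800 mm², y = 120 mm, Ī = 138 240 000 mm⁴.
Inner void (subtracted): 88 × 208, A = 18 304 mm², y = 120 mm, Ī = 65 992 021 mm⁴.
By symmetry the centroid is at mid-height, ȳ = 120 mm.
All pieces are centred on the centroidal x-axis, so I = ΣĪ (holes subtracted) = 72 247 979 mm⁴.
Repeating about the centroidal y-axis gives I_y = 22 747 819 mm⁴.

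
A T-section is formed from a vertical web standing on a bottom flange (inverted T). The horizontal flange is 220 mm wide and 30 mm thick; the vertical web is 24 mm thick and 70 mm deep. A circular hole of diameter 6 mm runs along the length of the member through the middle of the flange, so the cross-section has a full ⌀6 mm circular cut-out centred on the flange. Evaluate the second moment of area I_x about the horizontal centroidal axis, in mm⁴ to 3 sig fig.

I_x ≈ 4.53 × 10⁶ mm⁴

Treat the section as a set of non-overlapping primitives; coordinates are from the bounding-box lower-left.
Flange: 220 × 30, A = 6 600 mm², y = 15 mm, Ī = 495 000 mm⁴.
Web: 24 × 70, A = 1 680 mm², y = 65 mm, Ī = 686 000 mm⁴.
Hole (subtracted): ⌀6, A = 28.274 mm², y = 15 mm, Ī = 63.617 mm⁴.
Centroid: ȳ = ΣA·y / ΣA = 25.18 mm.
Transfer each piece to the horizontal centroidal axis using Ī + A·d² with d = y − 25.18:
  flange: d = -10.18 mm → contributes +1 178 932 mm⁴
  web: d = 39.82 mm → contributes +3 349 904 mm⁴
  hole: d = -10.18 mm → contributes −2993.6 mm⁴
Total I = 4 525 843 mm⁴.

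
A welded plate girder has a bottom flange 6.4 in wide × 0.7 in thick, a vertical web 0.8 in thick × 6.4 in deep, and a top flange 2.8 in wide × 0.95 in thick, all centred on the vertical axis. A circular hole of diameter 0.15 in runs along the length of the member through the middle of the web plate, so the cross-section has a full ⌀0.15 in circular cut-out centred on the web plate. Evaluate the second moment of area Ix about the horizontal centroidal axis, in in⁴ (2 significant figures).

Ix ≈ 110 in⁴

Treat the section as a set of non-overlapping primitives; coordinates are from the bounding-box lower-left.
Bottom plate: 6.4 × 0.7, A = 4.48 in², y = 0.35 in, Ī = 0.1829 in⁴.
Web plate: 0.8 × 6.4, A = 5.12 in², y = 3.9 in, Ī = 17.48 in⁴.
Top plate: 2.8 × 0.95, A = 2.66 in², y = 7.575 in, Ī = 0.2001 in⁴.
Hole (subtracted): ⌀0.15, A = 0.01767 in², y = 3.9 in, Ī = 0.00002485 in⁴.
Centroid: ȳ = ΣA·y / ΣA = 3.399 in.
Transfer each piece to the horizontal centroidal axis using Ī + A·d² with d = y − 3.399:
  bottom plate: d = -3.049 in → contributes +41.84 in⁴
  web plate: d = 0.5006 in → contributes +18.76 in⁴
  top plate: d = 4.176 in → contributes +46.58 in⁴
  hole: d = 0.5006 in → contributes −0.004453 in⁴
Total I = 107.2 in⁴.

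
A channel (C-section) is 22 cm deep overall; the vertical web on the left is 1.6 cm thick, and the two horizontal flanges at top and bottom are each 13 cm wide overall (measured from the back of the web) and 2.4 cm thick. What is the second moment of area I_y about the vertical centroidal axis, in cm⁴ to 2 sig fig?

I_y ≈ 1500 cm⁴

Break the section into simple shapes (no overlaps), measuring from the bottom-left corner of the bounding box.
Web: 1.6 × 22, A = 35.2 cm², x = 0.8 cm, Ī = 7.509 cm⁴.
Top flange (beyond web): 11.4 × 2.4, A = 27.36 cm², x = 7.3 cm, Ī = 296.3 cm⁴.
Bottom flange (beyond web): 11.4 × 2.4, A = 27.36 cm², x = 7.3 cm, Ī = 296.3 cm⁴.
Centroid: x̄ = ΣA·x / ΣA = 4.756 cm.
Transfer each piece to the vertical centroidal axis using Ī + A·d² with d = x − 4.756:
  web: d = -3.956 cm → contributes +558.3 cm⁴
  top flange (beyond web): d = 2.544 cm → contributes +473.4 cm⁴
  bottom flange (beyond web): d = 2.544 cm → contributes +473.4 cm⁴
Total I = 1 505 cm⁴.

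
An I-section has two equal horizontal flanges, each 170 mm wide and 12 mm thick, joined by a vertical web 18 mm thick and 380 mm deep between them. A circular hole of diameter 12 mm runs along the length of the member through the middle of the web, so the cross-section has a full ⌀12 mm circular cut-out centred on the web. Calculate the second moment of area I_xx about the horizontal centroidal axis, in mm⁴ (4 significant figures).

Split into non-overlapping primitives; take the origin at the lower-left of the bounding box.
Bottom flange: 170 × 12, A = 2 040 mm², y = 6 mm, Ī = 24 480 mm⁴.
Web: 18 × 380, A = 6 840 mm², y = 202 mm, Ī = 82 308 000 mm⁴.
Top flange: 170 × 12, A = 2 040 mm², y = 398 mm, Ī = 24 480 mm⁴.
Hole (subtracted): ⌀12, A = 113.097 mm², y = 202 mm, Ī = 1017.88 mm⁴.
By symmetry the centroid is at mid-height, ȳ = 202 mm.
Transfer each piece to the horizontal centroidal axis using Ī + A·d² with d = y − 202:
  bottom flange: d = -196 mm → contributes +78 393 120 mm⁴
  web: d = 0 mm → contributes +82 308 000 mm⁴
  top flange: d = 196 mm → contributes +78 393 120 mm⁴
  hole: d = 0 mm → contributes −1017.88 mm⁴
Total I = 239 093 222 mm⁴.

I_xx ≈ 2.391 × 10⁸ mm⁴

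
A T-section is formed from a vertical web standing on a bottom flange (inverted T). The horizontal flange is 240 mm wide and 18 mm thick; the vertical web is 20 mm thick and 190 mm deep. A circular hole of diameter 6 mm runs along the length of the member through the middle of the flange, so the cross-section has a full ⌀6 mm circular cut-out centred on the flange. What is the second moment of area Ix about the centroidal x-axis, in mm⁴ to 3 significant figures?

Ix ≈ 3.33 × 10⁷ mm⁴

Split into non-overlapping primitives; take the origin at the lower-left of the bounding box.
Flange: 240 × 18, A = 4 320 mm², y = 9 mm, Ī = 116 640 mm⁴.
Web: 20 × 190, A = 3 800 mm², y = 113 mm, Ī = 11 431 667 mm⁴.
Hole (subtracted): ⌀6, A = 28.274 mm², y = 9 mm, Ī = 63.617 mm⁴.
Centroid: ȳ = ΣA·y / ΣA = 57.84 mm.
Transfer each piece to the centroidal x-axis using Ī + A·d² with d = y − 57.84:
  flange: d = -48.84 mm → contributes +10 421 339 mm⁴
  web: d = 55.16 mm → contributes +22 993 638 mm⁴
  hole: d = -48.84 mm → contributes −67 508 mm⁴
Total I = 33 347 469 mm⁴.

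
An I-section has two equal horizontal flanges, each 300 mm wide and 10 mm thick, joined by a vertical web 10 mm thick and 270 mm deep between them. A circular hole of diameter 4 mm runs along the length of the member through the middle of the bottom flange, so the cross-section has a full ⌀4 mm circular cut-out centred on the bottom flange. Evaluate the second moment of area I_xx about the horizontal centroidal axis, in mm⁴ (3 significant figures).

I_xx ≈ 1.34 × 10⁸ mm⁴

Split into non-overlapping primitives; take the origin at the lower-left of the bounding box.
Bottom flange: 300 × 10, A = 3 000 mm², y = 5 mm, Ī = 25 000 mm⁴.
Web: 10 × 270, A = 2 700 mm², y = 145 mm, Ī = 16 402 500 mm⁴.
Top flange: 300 × 10, A = 3 000 mm², y = 285 mm, Ī = 25 000 mm⁴.
Hole (subtracted): ⌀4, A = 12.566 mm², y = 5 mm, Ī = 12.566 mm⁴.
Centroid: ȳ = ΣA·y / ΣA = 145.2 mm.
Transfer each piece to the horizontal centroidal axis using Ī + A·d² with d = y − 145.2:
  bottom flange: d = -140.2 mm → contributes +58 995 231 mm⁴
  web: d = -0.20251 mm → contributes +16 402 611 mm⁴
  top flange: d = 139.8 mm → contributes +58 655 015 mm⁴
  hole: d = -140.2 mm → contributes −247 026 mm⁴
Total I = 133 805 830 mm⁴.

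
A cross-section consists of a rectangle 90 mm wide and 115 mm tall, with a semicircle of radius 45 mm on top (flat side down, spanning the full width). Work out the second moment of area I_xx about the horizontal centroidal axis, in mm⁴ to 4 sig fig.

Break the section into simple shapes (no overlaps), measuring from the bottom-left corner of the bounding box.
Rectangular body: 90 × 115, A = 10 350 mm², y = 57.5 mm, Ī = 11 406 563 mm⁴.
Semicircular cap: semicircle r = 45, A = 3180.86 mm², y = 134.099 mm, Ī = 450 072 mm⁴.
Centroid: ȳ = ΣA·y / ΣA = 75.507 mm.
Transfer each piece to the horizontal centroidal axis using Ī + A·d² with d = y − 75.507:
  rectangular body: d = -18.007 mm → contributes +14 762 553 mm⁴
  semicircular cap: d = 58.5916 mm → contributes +11 369 911 mm⁴
Total I = 26 132 464 mm⁴.

I_xx ≈ 2.613 × 10⁷ mm⁴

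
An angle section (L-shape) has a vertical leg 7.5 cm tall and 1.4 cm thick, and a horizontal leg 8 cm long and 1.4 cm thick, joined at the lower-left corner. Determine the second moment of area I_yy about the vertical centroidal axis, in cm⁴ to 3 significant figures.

Decompose the section into non-overlapping parts with the origin at the bottom-left of its bounding rectangle.
Vertical leg: 1.4 × 7.5, A = 10.5 cm², x = 0.7 cm, Ī = 1.715 cm⁴.
Horizontal leg (remainder): 6.6 × 1.4, A = 9.24 cm², x = 4.7 cm, Ī = 33.541 cm⁴.
Centroid: x̄ = ΣA·x / ΣA = 2.5723 cm.
Transfer each piece to the vertical centroidal axis using Ī + A·d² with d = x − 2.5723:
  vertical leg: d = -1.8723 cm → contributes +38.524 cm⁴
  horizontal leg (remainder): d = 2.1277 cm → contributes +75.37 cm⁴
Total I = 113.89 cm⁴.

I_yy ≈ 114 cm⁴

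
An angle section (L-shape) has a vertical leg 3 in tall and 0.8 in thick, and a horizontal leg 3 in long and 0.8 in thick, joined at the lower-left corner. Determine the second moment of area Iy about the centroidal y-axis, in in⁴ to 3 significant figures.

Iy ≈ 3.12 in⁴

Break the section into simple shapes (no overlaps), measuring from the bottom-left corner of the bounding box.
Vertical leg: 0.8 × 3, A = 2.4 in², x = 0.4 in, Ī = 0.128 in⁴.
Horizontal leg (remainder): 2.2 × 0.8, A = 1.76 in², x = 1.9 in, Ī = 0.70987 in⁴.
Centroid: x̄ = ΣA·x / ΣA = 1.0346 in.
Transfer each piece to the centroidal y-axis using Ī + A·d² with d = x − 1.0346:
  vertical leg: d = -0.63462 in → contributes +1.0946 in⁴
  horizontal leg (remainder): d = 0.86538 in → contributes +2.0279 in⁴
Total I = 3.1225 in⁴.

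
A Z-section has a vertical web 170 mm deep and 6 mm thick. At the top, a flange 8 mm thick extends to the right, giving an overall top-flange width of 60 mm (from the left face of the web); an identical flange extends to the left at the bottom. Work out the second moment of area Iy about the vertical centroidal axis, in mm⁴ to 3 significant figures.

Split into non-overlapping primitives; take the origin at the lower-left of the bounding box.
Web: 6 × 170, A = 1 020 mm², x = 57 mm, Ī = 3 060 mm⁴.
Top flange (beyond web): 54 × 8, A = 432 mm², x = 87 mm, Ī = 104 976 mm⁴.
Bottom flange (beyond web): 54 × 8, A = 432 mm², x = 27 mm, Ī = 104 976 mm⁴.
Centroid: x̄ = ΣA·x / ΣA = 57 mm.
Transfer each piece to the vertical centroidal axis using Ī + A·d² with d = x − 57:
  web: d = 0 mm → contributes +3 060 mm⁴
  top flange (beyond web): d = 30 mm → contributes +493 776 mm⁴
  bottom flange (beyond web): d = -30 mm → contributes +493 776 mm⁴
Total I = 990 612 mm⁴.

Iy ≈ 9.91 × 10⁵ mm⁴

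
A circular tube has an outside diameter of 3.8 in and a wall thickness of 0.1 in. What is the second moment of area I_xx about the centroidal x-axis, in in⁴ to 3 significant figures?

I_xx ≈ 1.99 in⁴

Split into non-overlapping primitives; take the origin at the lower-left of the bounding box.
Outer circle: ⌀3.8, A = 11.341 in², y = 1.9 in, Ī = 10.235 in⁴.
Bore (subtracted): ⌀3.6, A = 10.179 in², y = 1.9 in, Ī = 8.2448 in⁴.
By symmetry the centroid is at mid-height, ȳ = 1.9 in.
All pieces are centred on the centroidal x-axis, so I = ΣĪ (holes subtracted) = 1.9906 in⁴.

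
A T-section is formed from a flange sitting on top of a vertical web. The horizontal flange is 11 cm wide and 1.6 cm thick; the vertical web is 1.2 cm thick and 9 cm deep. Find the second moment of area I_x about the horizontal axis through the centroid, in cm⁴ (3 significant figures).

Break the section into simple shapes (no overlaps), measuring from the bottom-left corner of the bounding box.
Flange: 11 × 1.6, A = 17.6 cm², y = 9.8 cm, Ī = 3.7547 cm⁴.
Web: 1.2 × 9, A = 10.8 cm², y = 4.5 cm, Ī = 72.9 cm⁴.
Centroid: ȳ = ΣA·y / ΣA = 7.7845 cm.
Transfer each piece to the horizontal axis through the centroid using Ī + A·d² with d = y − 7.7845:
  flange: d = 2.0155 cm → contributes +75.25 cm⁴
  web: d = -3.2845 cm → contributes +189.41 cm⁴
Total I = 264.66 cm⁴.

I_x ≈ 265 cm⁴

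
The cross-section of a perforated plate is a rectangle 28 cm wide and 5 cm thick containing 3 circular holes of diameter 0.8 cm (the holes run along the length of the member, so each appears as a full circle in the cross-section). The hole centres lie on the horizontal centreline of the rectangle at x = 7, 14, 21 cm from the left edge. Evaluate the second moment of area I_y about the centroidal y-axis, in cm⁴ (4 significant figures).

I_y ≈ 9097 cm⁴

Decompose the section into non-overlapping parts with the origin at the bottom-left of its bounding rectangle.
Plate: 28 × 5, A = 140 cm², x = 14 cm, Ī = 9146.67 cm⁴.
Hole 1 (subtracted): ⌀0.8, A = 0.502655 cm², x = 7 cm, Ī = 0.0201062 cm⁴.
Hole 2 (subtracted): ⌀0.8, A = 0.502655 cm², x = 14 cm, Ī = 0.0201062 cm⁴.
Hole 3 (subtracted): ⌀0.8, A = 0.502655 cm², x = 21 cm, Ī = 0.0201062 cm⁴.
By symmetry the centroid is at mid-width, x̄ = 14 cm.
Transfer each piece to the centroidal y-axis using Ī + A·d² with d = x − 14:
  plate: d = 0 cm → contributes +9146.67 cm⁴
  hole 1: d = -7 cm → contributes −24.6502 cm⁴
  hole 2: d = 0 cm → contributes −0.0201062 cm⁴
  hole 3: d = 7 cm → contributes −24.6502 cm⁴
Total I = 9097.35 cm⁴.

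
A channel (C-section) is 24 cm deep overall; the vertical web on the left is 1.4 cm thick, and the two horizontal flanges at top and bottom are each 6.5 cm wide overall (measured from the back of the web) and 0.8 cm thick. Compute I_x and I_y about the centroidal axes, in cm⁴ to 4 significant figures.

Decompose the section into non-overlapping parts with the origin at the bottom-left of its bounding rectangle.
Web: 1.4 × 24, A = 33.6 cm², y = 12 cm, Ī = 1612.8 cm⁴.
Top flange (beyond web): 5.1 × 0.8, A = 4.08 cm², y = 23.6 cm, Ī = 0.2176 cm⁴.
Bottom flange (beyond web): 5.1 × 0.8, A = 4.08 cm², y = 0.4 cm, Ī = 0.2176 cm⁴.
By symmetry the centroid is at mid-height, ȳ = 12 cm.
Transfer each piece to the centroidal x-axis using Ī + A·d² with d = y − 12:
  web: d = 0 cm → contributes +1612.8 cm⁴
  top flange (beyond web): d = 11.6 cm → contributes +549.222 cm⁴
  bottom flange (beyond web): d = -11.6 cm → contributes +549.222 cm⁴
Total I = 2711.24 cm⁴.
For the y-axis: x̄ = 1.33506 cm.
Repeating about the centroidal y-axis gives I_y = 92.5231 cm⁴.

I_x ≈ 2711 cm⁴, I_y ≈ 92.52 cm⁴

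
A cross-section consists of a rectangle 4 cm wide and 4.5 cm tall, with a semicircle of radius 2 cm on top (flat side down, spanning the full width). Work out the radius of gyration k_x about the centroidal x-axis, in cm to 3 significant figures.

Split into non-overlapping primitives; take the origin at the lower-left of the bounding box.
Rectangular body: 4 × 4.5, A = 18 cm², y = 2.25 cm, Ī = 30.375 cm⁴.
Semicircular cap: semicircle r = 2, A = 6.2832 cm², y = 5.3488 cm, Ī = 1.7561 cm⁴.
Centroid: ȳ = ΣA·y / ΣA = 3.0518 cm.
Transfer each piece to the centroidal x-axis using Ī + A·d² with d = y − 3.0518:
  rectangular body: d = -0.80181 cm → contributes +41.947 cm⁴
  semicircular cap: d = 2.297 cm → contributes +34.908 cm⁴
Total I = 76.855 cm⁴.
Radius of gyration: k = √(I/A) = √(76.855 / 24.283) = 1.779 cm.

k_x ≈ 1.78 cm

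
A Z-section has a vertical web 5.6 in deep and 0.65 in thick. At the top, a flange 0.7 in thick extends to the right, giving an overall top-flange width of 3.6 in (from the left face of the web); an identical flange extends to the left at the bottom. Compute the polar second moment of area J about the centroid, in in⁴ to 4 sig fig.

Decompose the section into non-overlapping parts with the origin at the bottom-left of its bounding rectangle.
Web: 0.65 × 5.6, A = 3.64 in², y = 2.8 in, Ī = 9.51253 in⁴.
Top flange (beyond web): 2.95 × 0.7, A = 2.065 in², y = 5.25 in, Ī = 0.0843208 in⁴.
Bottom flange (beyond web): 2.95 × 0.7, A = 2.065 in², y = 0.35 in, Ī = 0.0843208 in⁴.
Centroid: ȳ = ΣA·y / ΣA = 2.8 in.
Transfer each piece to the centroidal x-axis using Ī + A·d² with d = y − 2.8:
  web: d = 0 in → contributes +9.51253 in⁴
  top flange (beyond web): d = 2.45 in → contributes +12.4795 in⁴
  bottom flange (beyond web): d = -2.45 in → contributes +12.4795 in⁴
Total I = 34.4715 in⁴.
For the y-axis: x̄ = 3.275 in.
Repeating about the centroidal y-axis gives I_y = 16.5045 in⁴.
Polar second moment: J = I_x + I_y = 50.976 in⁴.

J ≈ 50.98 in⁴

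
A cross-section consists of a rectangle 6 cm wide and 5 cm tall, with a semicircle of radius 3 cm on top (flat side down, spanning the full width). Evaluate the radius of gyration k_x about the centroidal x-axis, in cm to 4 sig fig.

Treat the section as a set of non-overlapping primitives; coordinates are from the bounding-box lower-left.
Rectangular body: 6 × 5, A = 30 cm², y = 2.5 cm, Ī = 62.5 cm⁴.
Semicircular cap: semicircle r = 3, A = 14.1372 cm², y = 6.27324 cm, Ī = 8.89031 cm⁴.
Centroid: ȳ = ΣA·y / ΣA = 3.70857 cm.
Transfer each piece to the centroidal x-axis using Ī + A·d² with d = y − 3.70857:
  rectangular body: d = -1.20857 cm → contributes +106.319 cm⁴
  semicircular cap: d = 2.56467 cm → contributes +101.878 cm⁴
Total I = 208.197 cm⁴.
Radius of gyration: k = √(I/A) = √(208.197 / 44.1372) = 2.17188 cm.

k_x ≈ 2.172 cm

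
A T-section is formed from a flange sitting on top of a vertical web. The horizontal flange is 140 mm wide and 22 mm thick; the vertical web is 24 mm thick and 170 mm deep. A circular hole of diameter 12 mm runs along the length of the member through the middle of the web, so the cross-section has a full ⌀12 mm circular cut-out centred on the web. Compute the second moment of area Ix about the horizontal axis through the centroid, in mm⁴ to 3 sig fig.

Treat the section as a set of non-overlapping primitives; coordinates are from the bounding-box lower-left.
Flange: 140 × 22, A = 3 080 mm², y = 181 mm, Ī = 124 227 mm⁴.
Web: 24 × 170, A = 4 080 mm², y = 85 mm, Ī = 9 826 000 mm⁴.
Hole (subtracted): ⌀12, A = 113.1 mm², y = 85 mm, Ī = 1017.9 mm⁴.
Centroid: ȳ = ΣA·y / ΣA = 126.96 mm.
Transfer each piece to the horizontal axis through the centroid using Ī + A·d² with d = y − 126.96:
  flange: d = 54.041 mm → contributes +9 119 197 mm⁴
  web: d = -41.959 mm → contributes +17 009 027 mm⁴
  hole: d = -41.959 mm → contributes −200 131 mm⁴
Total I = 25 928 093 mm⁴.

Ix ≈ 2.59 × 10⁷ mm⁴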